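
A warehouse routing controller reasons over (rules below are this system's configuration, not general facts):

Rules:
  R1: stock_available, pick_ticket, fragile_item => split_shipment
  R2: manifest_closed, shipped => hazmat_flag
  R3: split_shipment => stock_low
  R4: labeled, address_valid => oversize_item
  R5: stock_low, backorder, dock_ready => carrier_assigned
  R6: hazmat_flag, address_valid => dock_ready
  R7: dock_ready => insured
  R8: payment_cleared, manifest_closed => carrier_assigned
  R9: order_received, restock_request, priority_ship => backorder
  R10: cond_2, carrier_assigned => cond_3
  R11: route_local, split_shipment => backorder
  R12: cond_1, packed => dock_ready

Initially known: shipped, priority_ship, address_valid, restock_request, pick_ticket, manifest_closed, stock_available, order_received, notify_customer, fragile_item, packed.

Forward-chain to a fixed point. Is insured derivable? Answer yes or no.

Round 1: R1 [stock_available, pick_ticket, fragile_item => split_shipment]; R2 [manifest_closed, shipped => hazmat_flag]; R9 [order_received, restock_request, priority_ship => backorder]. New: split_shipment, hazmat_flag, backorder.
Round 2: R3 [split_shipment => stock_low]; R6 [hazmat_flag, address_valid => dock_ready]. New: stock_low, dock_ready.
Round 3: R5 [stock_low, backorder, dock_ready => carrier_assigned]; R7 [dock_ready => insured]. New: carrier_assigned, insured.
insured appears in round 3, so it is derivable.

yes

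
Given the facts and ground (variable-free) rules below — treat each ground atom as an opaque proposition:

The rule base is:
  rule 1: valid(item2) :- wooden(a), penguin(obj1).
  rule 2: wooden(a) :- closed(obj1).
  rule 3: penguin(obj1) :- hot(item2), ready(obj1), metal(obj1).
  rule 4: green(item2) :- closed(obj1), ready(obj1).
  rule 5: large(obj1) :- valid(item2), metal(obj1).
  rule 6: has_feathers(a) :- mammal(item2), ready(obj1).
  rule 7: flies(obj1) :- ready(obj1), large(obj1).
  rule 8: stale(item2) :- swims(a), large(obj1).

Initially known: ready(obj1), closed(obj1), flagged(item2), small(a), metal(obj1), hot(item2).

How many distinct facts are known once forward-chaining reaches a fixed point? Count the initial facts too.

12

Round 1 fires rule 2, rule 3, rule 4, giving wooden(a), penguin(obj1), green(item2).
Round 2 fires rule 1, giving valid(item2).
Round 3 fires rule 5, giving large(obj1).
Round 4 fires rule 7, giving flies(obj1).
Closure: {closed(obj1), flagged(item2), flies(obj1), green(item2), hot(item2), large(obj1), metal(obj1), penguin(obj1), ready(obj1), small(a), valid(item2), wooden(a)} — 12 facts.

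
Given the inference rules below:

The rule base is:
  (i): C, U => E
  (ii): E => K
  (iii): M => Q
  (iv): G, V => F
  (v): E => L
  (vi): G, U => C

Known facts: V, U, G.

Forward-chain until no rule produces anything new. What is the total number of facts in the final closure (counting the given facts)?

Round 1: (iv) [G, V => F]; (vi) [G, U => C]. Adds F, C.
Round 2: (i) [C, U => E]. Adds E.
Round 3: (ii) [E => K]; (v) [E => L]. Adds K, L.
Closure: {C, E, F, G, K, L, U, V} — 8 facts.

8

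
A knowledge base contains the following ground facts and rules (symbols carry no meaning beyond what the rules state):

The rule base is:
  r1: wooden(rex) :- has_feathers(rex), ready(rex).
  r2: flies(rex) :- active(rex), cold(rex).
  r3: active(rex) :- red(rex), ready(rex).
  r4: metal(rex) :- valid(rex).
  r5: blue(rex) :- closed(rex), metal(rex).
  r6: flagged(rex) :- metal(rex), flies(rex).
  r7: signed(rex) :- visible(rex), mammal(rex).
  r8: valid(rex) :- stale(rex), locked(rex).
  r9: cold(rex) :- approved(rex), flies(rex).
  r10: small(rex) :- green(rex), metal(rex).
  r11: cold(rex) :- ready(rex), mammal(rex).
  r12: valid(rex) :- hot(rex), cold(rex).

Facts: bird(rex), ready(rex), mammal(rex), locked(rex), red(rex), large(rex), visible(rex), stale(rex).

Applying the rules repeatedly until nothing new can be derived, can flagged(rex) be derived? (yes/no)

Round 1: r3 [active(rex) :- red(rex), ready(rex).]; r7 [signed(rex) :- visible(rex), mammal(rex).]; r8 [valid(rex) :- stale(rex), locked(rex).]; r11 [cold(rex) :- ready(rex), mammal(rex).]. New: active(rex), signed(rex), valid(rex), cold(rex).
Round 2: r2 [flies(rex) :- active(rex), cold(rex).]; r4 [metal(rex) :- valid(rex).]. New: flies(rex), metal(rex).
Round 3: r6 [flagged(rex) :- metal(rex), flies(rex).]. New: flagged(rex).
flagged(rex) appears in round 3, so it is derivable.

yes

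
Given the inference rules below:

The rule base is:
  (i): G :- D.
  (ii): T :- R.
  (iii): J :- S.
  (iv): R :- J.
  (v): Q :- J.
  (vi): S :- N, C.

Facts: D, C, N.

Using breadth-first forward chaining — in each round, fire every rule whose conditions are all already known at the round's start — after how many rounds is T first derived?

Round 1 — (i), (vi), derive G, S.
Round 2 — (iii), derive J.
Round 3 — (iv), (v), derive R, Q.
Round 4 — (ii), derive T.
T first appears in round 4.

4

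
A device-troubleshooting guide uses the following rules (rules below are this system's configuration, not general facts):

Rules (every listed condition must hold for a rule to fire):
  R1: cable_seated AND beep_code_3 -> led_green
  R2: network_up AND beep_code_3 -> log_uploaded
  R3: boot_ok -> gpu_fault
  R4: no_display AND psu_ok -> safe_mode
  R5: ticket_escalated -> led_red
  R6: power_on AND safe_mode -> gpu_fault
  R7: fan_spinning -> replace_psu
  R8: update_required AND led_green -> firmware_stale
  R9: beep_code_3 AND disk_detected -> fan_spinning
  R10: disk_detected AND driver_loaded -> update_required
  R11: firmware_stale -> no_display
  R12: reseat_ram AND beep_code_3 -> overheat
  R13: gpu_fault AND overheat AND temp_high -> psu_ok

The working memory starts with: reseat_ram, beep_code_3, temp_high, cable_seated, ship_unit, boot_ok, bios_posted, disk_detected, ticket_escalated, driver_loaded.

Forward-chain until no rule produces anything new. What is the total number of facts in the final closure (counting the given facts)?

Round 1: R1 [cable_seated AND beep_code_3 -> led_green]; R3 [boot_ok -> gpu_fault]; R5 [ticket_escalated -> led_red]; R9 [beep_code_3 AND disk_detected -> fan_spinning]; R10 [disk_detected AND driver_loaded -> update_required]; R12 [reseat_ram AND beep_code_3 -> overheat]. Adds led_green, gpu_fault, led_red, fan_spinning, update_required, overheat.
Round 2: R7 [fan_spinning -> replace_psu]; R8 [update_required AND led_green -> firmware_stale]; R13 [gpu_fault AND overheat AND temp_high -> psu_ok]. Adds replace_psu, firmware_stale, psu_ok.
Round 3: R11 [firmware_stale -> no_display]. Adds no_display.
Round 4: R4 [no_display AND psu_ok -> safe_mode]. Adds safe_mode.
Closure: {beep_code_3, bios_posted, boot_ok, cable_seated, disk_detected, driver_loaded, fan_spinning, firmware_stale, gpu_fault, led_green, led_red, no_display, overheat, psu_ok, replace_psu, reseat_ram, safe_mode, ship_unit, temp_high, ticket_escalated, update_required} — 21 facts.

21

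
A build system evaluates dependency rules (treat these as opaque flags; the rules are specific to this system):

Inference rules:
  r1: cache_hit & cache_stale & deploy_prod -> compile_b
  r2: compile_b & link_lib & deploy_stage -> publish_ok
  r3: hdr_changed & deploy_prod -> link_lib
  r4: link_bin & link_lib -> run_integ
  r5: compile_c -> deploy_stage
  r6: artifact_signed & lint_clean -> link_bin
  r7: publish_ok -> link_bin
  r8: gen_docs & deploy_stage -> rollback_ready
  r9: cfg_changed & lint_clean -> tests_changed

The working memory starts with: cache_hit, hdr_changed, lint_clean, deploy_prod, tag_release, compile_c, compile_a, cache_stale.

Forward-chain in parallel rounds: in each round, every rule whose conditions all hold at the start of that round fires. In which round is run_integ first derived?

Round 1 fires r1, r3, r5, giving compile_b, link_lib, deploy_stage.
Round 2 fires r2, giving publish_ok.
Round 3 fires r7, giving link_bin.
Round 4 fires r4, giving run_integ.
run_integ first appears in round 4.

4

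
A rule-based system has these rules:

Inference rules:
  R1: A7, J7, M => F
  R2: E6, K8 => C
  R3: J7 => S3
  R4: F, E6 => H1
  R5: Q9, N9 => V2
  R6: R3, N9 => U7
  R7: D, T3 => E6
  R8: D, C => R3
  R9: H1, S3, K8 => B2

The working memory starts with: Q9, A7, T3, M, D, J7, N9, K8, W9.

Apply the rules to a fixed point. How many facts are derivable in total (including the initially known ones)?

Round 1 fires R1, R3, R5, R7, giving F, S3, V2, E6.
Round 2 fires R2, R4, giving C, H1.
Round 3 fires R8, R9, giving R3, B2.
Round 4 fires R6, giving U7.
Closure: {A7, B2, C, D, E6, F, H1, J7, K8, M, N9, Q9, R3, S3, T3, U7, V2, W9} — 18 facts.

18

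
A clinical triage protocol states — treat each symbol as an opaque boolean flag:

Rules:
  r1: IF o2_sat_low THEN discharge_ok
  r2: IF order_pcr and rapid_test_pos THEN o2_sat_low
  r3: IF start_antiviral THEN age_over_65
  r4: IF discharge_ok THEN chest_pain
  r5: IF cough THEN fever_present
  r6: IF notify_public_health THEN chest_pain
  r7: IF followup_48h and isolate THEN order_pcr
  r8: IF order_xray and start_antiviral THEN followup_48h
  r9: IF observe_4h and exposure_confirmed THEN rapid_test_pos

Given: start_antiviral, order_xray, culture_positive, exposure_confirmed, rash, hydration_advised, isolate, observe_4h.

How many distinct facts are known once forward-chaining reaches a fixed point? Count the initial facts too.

Round 1 — r3, r8, r9, derive age_over_65, followup_48h, rapid_test_pos.
Round 2 — r7, derive order_pcr.
Round 3 — r2, derive o2_sat_low.
Round 4 — r1, derive discharge_ok.
Round 5 — r4, derive chest_pain.
Closure: {age_over_65, chest_pain, culture_positive, discharge_ok, exposure_confirmed, followup_48h, hydration_advised, isolate, o2_sat_low, observe_4h, order_pcr, order_xray, rapid_test_pos, rash, start_antiviral} — 15 facts.

15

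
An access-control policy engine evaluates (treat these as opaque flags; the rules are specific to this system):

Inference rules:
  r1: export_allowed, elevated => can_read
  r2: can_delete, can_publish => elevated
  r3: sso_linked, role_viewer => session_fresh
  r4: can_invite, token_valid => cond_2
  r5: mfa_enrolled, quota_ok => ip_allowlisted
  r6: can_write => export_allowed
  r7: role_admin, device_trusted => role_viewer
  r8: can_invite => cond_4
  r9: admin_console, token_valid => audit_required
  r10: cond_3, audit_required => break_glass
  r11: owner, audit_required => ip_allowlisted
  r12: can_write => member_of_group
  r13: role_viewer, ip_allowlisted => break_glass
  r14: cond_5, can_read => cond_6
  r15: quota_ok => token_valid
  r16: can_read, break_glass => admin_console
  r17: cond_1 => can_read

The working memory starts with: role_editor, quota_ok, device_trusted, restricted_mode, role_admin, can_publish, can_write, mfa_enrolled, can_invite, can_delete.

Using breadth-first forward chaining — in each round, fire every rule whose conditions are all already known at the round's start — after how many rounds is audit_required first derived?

4

Round 1: r2 [can_delete, can_publish => elevated]; r5 [mfa_enrolled, quota_ok => ip_allowlisted]; r6 [can_write => export_allowed]; r7 [role_admin, device_trusted => role_viewer]; r8 [can_invite => cond_4]; r12 [can_write => member_of_group]; r15 [quota_ok => token_valid]. Adds elevated, ip_allowlisted, export_allowed, role_viewer, cond_4, member_of_group, token_valid.
Round 2: r1 [export_allowed, elevated => can_read]; r4 [can_invite, token_valid => cond_2]; r13 [role_viewer, ip_allowlisted => break_glass]. Adds can_read, cond_2, break_glass.
Round 3: r16 [can_read, break_glass => admin_console]. Adds admin_console.
Round 4: r9 [admin_console, token_valid => audit_required]. Adds audit_required.
audit_required first appears in round 4.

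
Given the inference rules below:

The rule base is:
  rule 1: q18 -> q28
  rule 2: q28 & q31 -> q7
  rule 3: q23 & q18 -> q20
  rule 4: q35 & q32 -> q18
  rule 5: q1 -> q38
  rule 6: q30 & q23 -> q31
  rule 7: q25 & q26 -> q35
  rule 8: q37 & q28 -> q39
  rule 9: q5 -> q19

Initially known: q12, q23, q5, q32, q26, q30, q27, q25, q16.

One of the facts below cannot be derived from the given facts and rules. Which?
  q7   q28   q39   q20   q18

Round 1 fires rule 6, rule 7, rule 9, giving q31, q35, q19.
Round 2 fires rule 4, giving q18.
Round 3 fires rule 1, rule 3, giving q28, q20.
Round 4 fires rule 2, giving q7.
Derived: q18 (round 2), q20 (round 3), q7 (round 4), q28 (round 3). q39 never appears in any round.

q39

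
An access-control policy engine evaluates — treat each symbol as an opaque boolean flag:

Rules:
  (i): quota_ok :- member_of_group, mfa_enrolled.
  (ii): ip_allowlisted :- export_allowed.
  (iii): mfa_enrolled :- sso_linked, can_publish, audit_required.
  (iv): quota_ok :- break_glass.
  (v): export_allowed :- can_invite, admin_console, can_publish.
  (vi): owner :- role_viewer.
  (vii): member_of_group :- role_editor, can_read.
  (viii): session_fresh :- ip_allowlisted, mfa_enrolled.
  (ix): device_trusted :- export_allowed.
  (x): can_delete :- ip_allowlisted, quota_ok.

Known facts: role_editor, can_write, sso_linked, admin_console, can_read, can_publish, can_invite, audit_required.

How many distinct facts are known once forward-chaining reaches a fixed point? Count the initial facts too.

16

Round 1 — (iii), (v), (vii), derive mfa_enrolled, export_allowed, member_of_group.
Round 2 — (i), (ii), (ix), derive quota_ok, ip_allowlisted, device_trusted.
Round 3 — (viii), (x), derive session_fresh, can_delete.
Closure: {admin_console, audit_required, can_delete, can_invite, can_publish, can_read, can_write, device_trusted, export_allowed, ip_allowlisted, member_of_group, mfa_enrolled, quota_ok, role_editor, session_fresh, sso_linked} — 16 facts.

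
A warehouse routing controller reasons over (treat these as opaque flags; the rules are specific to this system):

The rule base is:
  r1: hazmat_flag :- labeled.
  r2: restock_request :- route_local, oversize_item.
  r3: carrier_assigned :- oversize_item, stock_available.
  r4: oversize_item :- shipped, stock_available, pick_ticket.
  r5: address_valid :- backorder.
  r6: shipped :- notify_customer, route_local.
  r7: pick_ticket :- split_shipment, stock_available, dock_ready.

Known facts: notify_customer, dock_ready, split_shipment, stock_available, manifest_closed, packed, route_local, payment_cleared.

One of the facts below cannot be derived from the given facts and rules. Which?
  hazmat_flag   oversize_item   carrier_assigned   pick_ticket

Round 1 — r6, r7, derive shipped, pick_ticket.
Round 2 — r4, derive oversize_item.
Round 3 — r2, r3, derive restock_request, carrier_assigned.
Derived: pick_ticket (round 1), oversize_item (round 2), carrier_assigned (round 3). hazmat_flag never appears in any round.

hazmat_flag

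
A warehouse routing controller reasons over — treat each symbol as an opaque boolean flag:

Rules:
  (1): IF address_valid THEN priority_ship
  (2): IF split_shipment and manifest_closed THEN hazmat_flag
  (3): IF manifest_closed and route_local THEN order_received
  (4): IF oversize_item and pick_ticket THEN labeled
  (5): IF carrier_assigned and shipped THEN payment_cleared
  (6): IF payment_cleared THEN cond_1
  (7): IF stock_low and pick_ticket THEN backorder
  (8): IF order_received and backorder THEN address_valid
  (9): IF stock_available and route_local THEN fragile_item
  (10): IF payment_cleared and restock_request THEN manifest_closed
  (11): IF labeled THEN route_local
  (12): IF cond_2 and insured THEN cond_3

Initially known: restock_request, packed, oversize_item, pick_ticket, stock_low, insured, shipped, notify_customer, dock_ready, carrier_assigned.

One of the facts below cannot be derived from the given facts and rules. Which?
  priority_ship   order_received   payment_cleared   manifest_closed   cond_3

cond_3

Round 1 — (4), (5), (7), derive labeled, payment_cleared, backorder.
Round 2 — (6), (10), (11), derive cond_1, manifest_closed, route_local.
Round 3 — (3), derive order_received.
Round 4 — (8), derive address_valid.
Round 5 — (1), derive priority_ship.
Derived: manifest_closed (round 2), payment_cleared (round 1), order_received (round 3), priority_ship (round 5). cond_3 never appears in any round.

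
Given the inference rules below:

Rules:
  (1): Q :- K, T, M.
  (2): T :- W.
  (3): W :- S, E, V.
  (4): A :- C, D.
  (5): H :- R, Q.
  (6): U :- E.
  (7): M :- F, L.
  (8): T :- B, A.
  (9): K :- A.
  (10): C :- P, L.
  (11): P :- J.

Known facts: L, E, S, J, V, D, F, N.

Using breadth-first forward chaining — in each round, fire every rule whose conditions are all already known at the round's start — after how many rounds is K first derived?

Round 1 — (3), (6), (7), (11), derive W, U, M, P.
Round 2 — (2), (10), derive T, C.
Round 3 — (4), derive A.
Round 4 — (9), derive K.
K first appears in round 4.

4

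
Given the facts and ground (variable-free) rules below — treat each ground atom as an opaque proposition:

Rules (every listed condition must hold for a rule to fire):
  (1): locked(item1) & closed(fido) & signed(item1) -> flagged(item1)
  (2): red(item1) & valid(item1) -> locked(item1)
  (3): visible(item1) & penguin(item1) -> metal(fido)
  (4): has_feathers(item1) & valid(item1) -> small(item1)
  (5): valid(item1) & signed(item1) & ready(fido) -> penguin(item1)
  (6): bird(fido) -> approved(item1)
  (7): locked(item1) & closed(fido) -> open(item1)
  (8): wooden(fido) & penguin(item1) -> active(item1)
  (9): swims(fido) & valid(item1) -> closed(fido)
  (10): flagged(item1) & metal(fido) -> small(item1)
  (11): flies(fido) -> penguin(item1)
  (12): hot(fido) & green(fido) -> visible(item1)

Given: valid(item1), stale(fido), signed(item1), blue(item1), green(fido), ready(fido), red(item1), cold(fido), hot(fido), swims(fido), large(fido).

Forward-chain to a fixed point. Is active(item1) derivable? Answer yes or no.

no

Round 1 — (2), (5), (9), (12), derive locked(item1), penguin(item1), closed(fido), visible(item1).
Round 2 — (1), (3), (7), derive flagged(item1), metal(fido), open(item1).
Round 3 — (10), derive small(item1).
Fixed point reached. active(item1) is concluded only by (8); (8) needs wooden(fido) (never derived).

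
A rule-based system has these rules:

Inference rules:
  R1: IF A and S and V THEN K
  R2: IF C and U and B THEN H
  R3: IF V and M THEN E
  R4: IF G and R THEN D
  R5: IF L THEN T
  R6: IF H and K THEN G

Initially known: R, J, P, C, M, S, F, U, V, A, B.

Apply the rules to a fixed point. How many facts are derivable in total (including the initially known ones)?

Round 1: R1 [IF A and S and V THEN K]; R2 [IF C and U and B THEN H]; R3 [IF V and M THEN E]. Adds K, H, E.
Round 2: R6 [IF H and K THEN G]. Adds G.
Round 3: R4 [IF G and R THEN D]. Adds D.
Closure: {A, B, C, D, E, F, G, H, J, K, M, P, R, S, U, V} — 16 facts.

16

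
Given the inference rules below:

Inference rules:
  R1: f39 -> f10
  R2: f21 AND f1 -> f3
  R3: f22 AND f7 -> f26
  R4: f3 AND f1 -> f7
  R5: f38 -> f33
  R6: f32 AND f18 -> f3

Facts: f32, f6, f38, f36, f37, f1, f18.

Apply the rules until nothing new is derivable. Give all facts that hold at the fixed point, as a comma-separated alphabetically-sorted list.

f1, f18, f3, f32, f33, f36, f37, f38, f6, f7

Round 1: R5 [f38 -> f33]; R6 [f32 AND f18 -> f3]. Adds f33, f3.
Round 2: R4 [f3 AND f1 -> f7]. Adds f7.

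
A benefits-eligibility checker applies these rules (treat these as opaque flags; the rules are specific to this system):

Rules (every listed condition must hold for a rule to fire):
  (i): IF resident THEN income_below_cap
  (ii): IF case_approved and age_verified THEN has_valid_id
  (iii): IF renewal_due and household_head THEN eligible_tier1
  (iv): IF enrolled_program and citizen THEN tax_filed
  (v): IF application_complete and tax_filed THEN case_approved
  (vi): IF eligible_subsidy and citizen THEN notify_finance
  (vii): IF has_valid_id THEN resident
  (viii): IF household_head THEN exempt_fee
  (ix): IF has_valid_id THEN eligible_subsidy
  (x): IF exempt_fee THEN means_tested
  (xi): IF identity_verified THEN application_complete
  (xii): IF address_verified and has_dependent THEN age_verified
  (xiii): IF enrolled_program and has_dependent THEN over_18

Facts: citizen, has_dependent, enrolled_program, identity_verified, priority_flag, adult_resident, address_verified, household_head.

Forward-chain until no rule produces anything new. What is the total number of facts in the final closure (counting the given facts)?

20

[1] (iv) [IF enrolled_program and citizen THEN tax_filed]; (viii) [IF household_head THEN exempt_fee]; (xi) [IF identity_verified THEN application_complete]; (xii) [IF address_verified and has_dependent THEN age_verified]; (xiii) [IF enrolled_program and has_dependent THEN over_18]. ⇒ new: tax_filed, exempt_fee, application_complete, age_verified, over_18.
[2] (v) [IF application_complete and tax_filed THEN case_approved]; (x) [IF exempt_fee THEN means_tested]. ⇒ new: case_approved, means_tested.
[3] (ii) [IF case_approved and age_verified THEN has_valid_id]. ⇒ new: has_valid_id.
[4] (vii) [IF has_valid_id THEN resident]; (ix) [IF has_valid_id THEN eligible_subsidy]. ⇒ new: resident, eligible_subsidy.
[5] (i) [IF resident THEN income_below_cap]; (vi) [IF eligible_subsidy and citizen THEN notify_finance]. ⇒ new: income_below_cap, notify_finance.
Closure: {address_verified, adult_resident, age_verified, application_complete, case_approved, citizen, eligible_subsidy, enrolled_program, exempt_fee, has_dependent, has_valid_id, household_head, identity_verified, income_below_cap, means_tested, notify_finance, over_18, priority_flag, resident, tax_filed} — 20 facts.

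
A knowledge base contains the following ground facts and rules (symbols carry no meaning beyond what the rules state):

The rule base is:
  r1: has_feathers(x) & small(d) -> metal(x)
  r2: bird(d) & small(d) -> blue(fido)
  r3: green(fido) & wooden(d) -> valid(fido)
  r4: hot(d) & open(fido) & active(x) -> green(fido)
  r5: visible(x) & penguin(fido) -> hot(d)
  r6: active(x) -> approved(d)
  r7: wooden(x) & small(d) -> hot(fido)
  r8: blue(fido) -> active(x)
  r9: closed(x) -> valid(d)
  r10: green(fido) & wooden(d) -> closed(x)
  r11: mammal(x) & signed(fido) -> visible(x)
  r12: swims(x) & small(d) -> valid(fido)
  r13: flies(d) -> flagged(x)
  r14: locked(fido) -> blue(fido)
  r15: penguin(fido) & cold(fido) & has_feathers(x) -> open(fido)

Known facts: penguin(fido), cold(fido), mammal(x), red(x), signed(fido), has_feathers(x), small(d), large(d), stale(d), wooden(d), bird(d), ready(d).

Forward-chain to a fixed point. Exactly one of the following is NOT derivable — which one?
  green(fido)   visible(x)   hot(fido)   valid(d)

Round 1 — r1, r2, r11, r15, derive metal(x), blue(fido), visible(x), open(fido).
Round 2 — r5, r8, derive hot(d), active(x).
Round 3 — r4, r6, derive green(fido), approved(d).
Round 4 — r3, r10, derive valid(fido), closed(x).
Round 5 — r9, derive valid(d).
Derived: valid(d) (round 5), visible(x) (round 1), green(fido) (round 3). hot(fido) never appears in any round.

hot(fido)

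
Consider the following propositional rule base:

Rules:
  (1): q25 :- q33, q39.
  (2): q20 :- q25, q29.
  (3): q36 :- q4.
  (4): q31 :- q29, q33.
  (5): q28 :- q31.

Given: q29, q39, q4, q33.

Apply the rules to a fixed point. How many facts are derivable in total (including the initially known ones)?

Round 1 fires (1), (3), (4), giving q25, q36, q31.
Round 2 fires (2), (5), giving q20, q28.
Closure: {q20, q25, q28, q29, q31, q33, q36, q39, q4} — 9 facts.

9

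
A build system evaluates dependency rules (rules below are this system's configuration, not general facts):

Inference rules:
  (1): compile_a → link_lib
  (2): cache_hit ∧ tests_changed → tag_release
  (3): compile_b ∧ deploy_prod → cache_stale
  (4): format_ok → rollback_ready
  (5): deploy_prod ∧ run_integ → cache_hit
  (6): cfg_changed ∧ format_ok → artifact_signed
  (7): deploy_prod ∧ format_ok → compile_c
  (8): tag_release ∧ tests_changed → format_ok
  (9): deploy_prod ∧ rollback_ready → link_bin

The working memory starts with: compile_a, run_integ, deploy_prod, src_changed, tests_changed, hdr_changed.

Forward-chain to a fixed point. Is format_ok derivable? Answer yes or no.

yes

Round 1 — (1), (5), derive link_lib, cache_hit.
Round 2 — (2), derive tag_release.
Round 3 — (8), derive format_ok.
Round 4 — (4), (7), derive rollback_ready, compile_c.
Round 5 — (9), derive link_bin.
format_ok appears in round 3, so it is derivable.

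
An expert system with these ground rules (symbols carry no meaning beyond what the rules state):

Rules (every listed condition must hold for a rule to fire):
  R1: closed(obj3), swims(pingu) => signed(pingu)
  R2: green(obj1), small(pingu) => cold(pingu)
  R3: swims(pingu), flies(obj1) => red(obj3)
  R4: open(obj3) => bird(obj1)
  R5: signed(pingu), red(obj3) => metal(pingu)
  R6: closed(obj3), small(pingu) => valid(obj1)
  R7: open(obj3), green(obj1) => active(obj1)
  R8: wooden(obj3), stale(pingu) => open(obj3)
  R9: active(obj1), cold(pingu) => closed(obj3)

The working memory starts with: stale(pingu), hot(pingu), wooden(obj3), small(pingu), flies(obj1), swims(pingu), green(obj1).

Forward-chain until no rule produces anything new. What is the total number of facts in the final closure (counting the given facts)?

[1] R2 [green(obj1), small(pingu) => cold(pingu)]; R3 [swims(pingu), flies(obj1) => red(obj3)]; R8 [wooden(obj3), stale(pingu) => open(obj3)]. ⇒ new: cold(pingu), red(obj3), open(obj3).
[2] R4 [open(obj3) => bird(obj1)]; R7 [open(obj3), green(obj1) => active(obj1)]. ⇒ new: bird(obj1), active(obj1).
[3] R9 [active(obj1), cold(pingu) => closed(obj3)]. ⇒ new: closed(obj3).
[4] R1 [closed(obj3), swims(pingu) => signed(pingu)]; R6 [closed(obj3), small(pingu) => valid(obj1)]. ⇒ new: signed(pingu), valid(obj1).
[5] R5 [signed(pingu), red(obj3) => metal(pingu)]. ⇒ new: metal(pingu).
Closure: {active(obj1), bird(obj1), closed(obj3), cold(pingu), flies(obj1), green(obj1), hot(pingu), metal(pingu), open(obj3), red(obj3), signed(pingu), small(pingu), stale(pingu), swims(pingu), valid(obj1), wooden(obj3)} — 16 facts.

16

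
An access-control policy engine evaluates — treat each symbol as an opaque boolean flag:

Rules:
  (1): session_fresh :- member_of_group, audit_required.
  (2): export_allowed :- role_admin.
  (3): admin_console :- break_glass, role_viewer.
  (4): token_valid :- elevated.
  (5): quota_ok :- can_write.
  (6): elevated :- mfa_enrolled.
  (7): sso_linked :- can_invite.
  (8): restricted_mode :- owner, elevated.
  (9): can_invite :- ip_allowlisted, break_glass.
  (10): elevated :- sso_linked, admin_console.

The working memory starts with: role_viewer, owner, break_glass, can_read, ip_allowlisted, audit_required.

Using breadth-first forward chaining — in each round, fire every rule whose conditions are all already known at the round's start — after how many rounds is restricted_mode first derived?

Round 1: (3) [admin_console :- break_glass, role_viewer.]; (9) [can_invite :- ip_allowlisted, break_glass.]. New: admin_console, can_invite.
Round 2: (7) [sso_linked :- can_invite.]. New: sso_linked.
Round 3: (10) [elevated :- sso_linked, admin_console.]. New: elevated.
Round 4: (4) [token_valid :- elevated.]; (8) [restricted_mode :- owner, elevated.]. New: token_valid, restricted_mode.
restricted_mode first appears in round 4.

4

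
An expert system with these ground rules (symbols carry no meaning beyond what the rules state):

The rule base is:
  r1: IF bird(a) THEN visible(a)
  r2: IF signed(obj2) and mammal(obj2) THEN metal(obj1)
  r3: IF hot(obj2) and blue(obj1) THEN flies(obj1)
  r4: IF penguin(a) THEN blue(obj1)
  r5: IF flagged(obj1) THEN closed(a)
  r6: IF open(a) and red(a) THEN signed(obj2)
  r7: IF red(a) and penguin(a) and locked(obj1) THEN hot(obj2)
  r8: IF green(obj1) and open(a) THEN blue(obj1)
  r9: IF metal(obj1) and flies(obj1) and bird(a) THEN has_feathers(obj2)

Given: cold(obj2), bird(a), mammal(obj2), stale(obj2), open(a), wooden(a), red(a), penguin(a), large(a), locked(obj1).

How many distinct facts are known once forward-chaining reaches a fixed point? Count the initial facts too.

17

Round 1 fires r1, r4, r6, r7, giving visible(a), blue(obj1), signed(obj2), hot(obj2).
Round 2 fires r2, r3, giving metal(obj1), flies(obj1).
Round 3 fires r9, giving has_feathers(obj2).
Closure: {bird(a), blue(obj1), cold(obj2), flies(obj1), has_feathers(obj2), hot(obj2), large(a), locked(obj1), mammal(obj2), metal(obj1), open(a), penguin(a), red(a), signed(obj2), stale(obj2), visible(a), wooden(a)} — 17 facts.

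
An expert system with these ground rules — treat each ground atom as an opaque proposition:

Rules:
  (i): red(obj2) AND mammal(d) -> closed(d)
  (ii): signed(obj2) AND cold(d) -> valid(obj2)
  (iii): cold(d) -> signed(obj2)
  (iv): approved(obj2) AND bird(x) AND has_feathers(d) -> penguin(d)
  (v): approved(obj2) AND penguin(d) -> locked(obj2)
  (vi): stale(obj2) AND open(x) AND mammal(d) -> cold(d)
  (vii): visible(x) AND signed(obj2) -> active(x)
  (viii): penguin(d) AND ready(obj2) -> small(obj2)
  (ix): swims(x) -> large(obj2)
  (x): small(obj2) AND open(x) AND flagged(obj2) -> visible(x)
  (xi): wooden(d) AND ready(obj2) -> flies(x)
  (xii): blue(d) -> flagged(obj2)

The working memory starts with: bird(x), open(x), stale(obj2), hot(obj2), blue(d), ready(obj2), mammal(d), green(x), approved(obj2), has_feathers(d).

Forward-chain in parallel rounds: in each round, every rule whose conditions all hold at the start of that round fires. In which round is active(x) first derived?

4

Round 1 fires (iv), (vi), (xii), giving penguin(d), cold(d), flagged(obj2).
Round 2 fires (iii), (v), (viii), giving signed(obj2), locked(obj2), small(obj2).
Round 3 fires (ii), (x), giving valid(obj2), visible(x).
Round 4 fires (vii), giving active(x).
active(x) first appears in round 4.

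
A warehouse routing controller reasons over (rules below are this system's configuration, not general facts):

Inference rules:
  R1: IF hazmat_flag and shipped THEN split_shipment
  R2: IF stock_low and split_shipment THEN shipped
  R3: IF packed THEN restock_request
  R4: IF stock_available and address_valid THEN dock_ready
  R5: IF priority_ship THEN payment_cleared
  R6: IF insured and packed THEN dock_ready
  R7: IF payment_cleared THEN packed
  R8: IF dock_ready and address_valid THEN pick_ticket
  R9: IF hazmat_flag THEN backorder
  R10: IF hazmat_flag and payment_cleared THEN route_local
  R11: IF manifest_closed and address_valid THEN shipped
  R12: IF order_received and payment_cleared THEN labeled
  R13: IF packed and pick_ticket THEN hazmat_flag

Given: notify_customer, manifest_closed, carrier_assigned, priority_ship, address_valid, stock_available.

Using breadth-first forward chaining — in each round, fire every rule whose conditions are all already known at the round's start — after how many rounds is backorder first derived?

[1] R4 [IF stock_available and address_valid THEN dock_ready]; R5 [IF priority_ship THEN payment_cleared]; R11 [IF manifest_closed and address_valid THEN shipped]. ⇒ new: dock_ready, payment_cleared, shipped.
[2] R7 [IF payment_cleared THEN packed]; R8 [IF dock_ready and address_valid THEN pick_ticket]. ⇒ new: packed, pick_ticket.
[3] R3 [IF packed THEN restock_request]; R13 [IF packed and pick_ticket THEN hazmat_flag]. ⇒ new: restock_request, hazmat_flag.
[4] R1 [IF hazmat_flag and shipped THEN split_shipment]; R9 [IF hazmat_flag THEN backorder]; R10 [IF hazmat_flag and payment_cleared THEN route_local]. ⇒ new: split_shipment, backorder, route_local.
backorder first appears in round 4.

4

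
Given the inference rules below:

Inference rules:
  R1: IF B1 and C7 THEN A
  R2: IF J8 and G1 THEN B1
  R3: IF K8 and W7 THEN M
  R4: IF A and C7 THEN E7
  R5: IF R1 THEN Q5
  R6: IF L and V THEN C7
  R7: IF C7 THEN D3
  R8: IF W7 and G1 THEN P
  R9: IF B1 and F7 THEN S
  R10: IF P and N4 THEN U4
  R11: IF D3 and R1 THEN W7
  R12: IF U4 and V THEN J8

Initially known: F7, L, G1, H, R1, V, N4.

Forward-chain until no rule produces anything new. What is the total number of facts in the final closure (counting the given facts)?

18

Round 1 — R5, R6, derive Q5, C7.
Round 2 — R7, derive D3.
Round 3 — R11, derive W7.
Round 4 — R8, derive P.
Round 5 — R10, derive U4.
Round 6 — R12, derive J8.
Round 7 — R2, derive B1.
Round 8 — R1, R9, derive A, S.
Round 9 — R4, derive E7.
Closure: {A, B1, C7, D3, E7, F7, G1, H, J8, L, N4, P, Q5, R1, S, U4, V, W7} — 18 facts.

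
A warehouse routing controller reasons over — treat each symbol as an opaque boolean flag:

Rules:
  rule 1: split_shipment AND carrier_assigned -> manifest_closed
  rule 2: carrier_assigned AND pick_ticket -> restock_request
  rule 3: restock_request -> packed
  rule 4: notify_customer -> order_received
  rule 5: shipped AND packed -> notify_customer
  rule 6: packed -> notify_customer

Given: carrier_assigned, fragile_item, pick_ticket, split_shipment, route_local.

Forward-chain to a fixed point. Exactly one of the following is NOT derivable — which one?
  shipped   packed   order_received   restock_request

shipped

Round 1 fires rule 1, rule 2, giving manifest_closed, restock_request.
Round 2 fires rule 3, giving packed.
Round 3 fires rule 6, giving notify_customer.
Round 4 fires rule 4, giving order_received.
Derived: order_received (round 4), restock_request (round 1), packed (round 2). shipped never appears in any round.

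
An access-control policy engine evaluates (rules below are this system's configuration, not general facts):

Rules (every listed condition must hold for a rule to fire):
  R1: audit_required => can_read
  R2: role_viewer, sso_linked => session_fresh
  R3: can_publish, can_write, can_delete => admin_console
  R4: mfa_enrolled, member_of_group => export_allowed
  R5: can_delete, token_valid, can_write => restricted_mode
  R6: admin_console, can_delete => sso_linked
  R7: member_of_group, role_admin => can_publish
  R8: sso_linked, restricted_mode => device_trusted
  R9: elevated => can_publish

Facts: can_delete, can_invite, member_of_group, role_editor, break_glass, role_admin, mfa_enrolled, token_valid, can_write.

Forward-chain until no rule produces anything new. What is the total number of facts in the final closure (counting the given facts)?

[1] R4 [mfa_enrolled, member_of_group => export_allowed]; R5 [can_delete, token_valid, can_write => restricted_mode]; R7 [member_of_group, role_admin => can_publish]. ⇒ new: export_allowed, restricted_mode, can_publish.
[2] R3 [can_publish, can_write, can_delete => admin_console]. ⇒ new: admin_console.
[3] R6 [admin_console, can_delete => sso_linked]. ⇒ new: sso_linked.
[4] R8 [sso_linked, restricted_mode => device_trusted]. ⇒ new: device_trusted.
Closure: {admin_console, break_glass, can_delete, can_invite, can_publish, can_write, device_trusted, export_allowed, member_of_group, mfa_enrolled, restricted_mode, role_admin, role_editor, sso_linked, token_valid} — 15 facts.

15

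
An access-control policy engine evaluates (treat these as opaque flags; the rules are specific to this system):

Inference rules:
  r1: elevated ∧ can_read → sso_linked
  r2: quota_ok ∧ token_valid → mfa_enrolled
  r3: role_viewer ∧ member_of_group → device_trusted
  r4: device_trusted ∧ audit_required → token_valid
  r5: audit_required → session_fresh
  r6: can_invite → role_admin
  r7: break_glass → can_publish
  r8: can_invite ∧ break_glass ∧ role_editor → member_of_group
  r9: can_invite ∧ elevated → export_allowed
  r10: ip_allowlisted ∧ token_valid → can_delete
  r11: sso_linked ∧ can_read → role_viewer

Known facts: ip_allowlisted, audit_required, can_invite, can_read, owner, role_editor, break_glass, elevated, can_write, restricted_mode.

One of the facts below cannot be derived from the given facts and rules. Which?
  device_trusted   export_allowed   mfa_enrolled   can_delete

Round 1: r1 [elevated ∧ can_read → sso_linked]; r5 [audit_required → session_fresh]; r6 [can_invite → role_admin]; r7 [break_glass → can_publish]; r8 [can_invite ∧ break_glass ∧ role_editor → member_of_group]; r9 [can_invite ∧ elevated → export_allowed]. Adds sso_linked, session_fresh, role_admin, can_publish, member_of_group, export_allowed.
Round 2: r11 [sso_linked ∧ can_read → role_viewer]. Adds role_viewer.
Round 3: r3 [role_viewer ∧ member_of_group → device_trusted]. Adds device_trusted.
Round 4: r4 [device_trusted ∧ audit_required → token_valid]. Adds token_valid.
Round 5: r10 [ip_allowlisted ∧ token_valid → can_delete]. Adds can_delete.
Derived: export_allowed (round 1), device_trusted (round 3), can_delete (round 5). mfa_enrolled never appears in any round.

mfa_enrolled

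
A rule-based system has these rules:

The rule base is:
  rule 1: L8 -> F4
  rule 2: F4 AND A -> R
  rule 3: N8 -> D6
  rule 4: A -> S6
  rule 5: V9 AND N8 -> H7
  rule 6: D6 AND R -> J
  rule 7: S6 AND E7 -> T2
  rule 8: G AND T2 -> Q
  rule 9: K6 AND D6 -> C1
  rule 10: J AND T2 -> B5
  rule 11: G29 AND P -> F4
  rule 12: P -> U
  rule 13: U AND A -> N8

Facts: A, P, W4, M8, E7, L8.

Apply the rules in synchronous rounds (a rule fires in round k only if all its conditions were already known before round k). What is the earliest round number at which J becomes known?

4

Round 1 fires rule 1, rule 4, rule 12, giving F4, S6, U.
Round 2 fires rule 2, rule 7, rule 13, giving R, T2, N8.
Round 3 fires rule 3, giving D6.
Round 4 fires rule 6, giving J.
J first appears in round 4.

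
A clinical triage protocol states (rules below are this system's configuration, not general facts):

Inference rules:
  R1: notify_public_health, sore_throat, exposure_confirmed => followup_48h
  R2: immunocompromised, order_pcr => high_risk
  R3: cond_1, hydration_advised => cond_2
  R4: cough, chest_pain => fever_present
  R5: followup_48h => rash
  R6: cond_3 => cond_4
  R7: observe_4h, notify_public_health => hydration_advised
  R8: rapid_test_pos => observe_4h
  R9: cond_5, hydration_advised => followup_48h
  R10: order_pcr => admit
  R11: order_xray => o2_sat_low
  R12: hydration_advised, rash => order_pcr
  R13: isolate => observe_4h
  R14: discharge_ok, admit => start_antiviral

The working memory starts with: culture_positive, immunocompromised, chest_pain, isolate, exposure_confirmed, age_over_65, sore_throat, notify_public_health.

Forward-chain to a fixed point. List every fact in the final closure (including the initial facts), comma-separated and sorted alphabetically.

admit, age_over_65, chest_pain, culture_positive, exposure_confirmed, followup_48h, high_risk, hydration_advised, immunocompromised, isolate, notify_public_health, observe_4h, order_pcr, rash, sore_throat

[1] R1 [notify_public_health, sore_throat, exposure_confirmed => followup_48h]; R13 [isolate => observe_4h]. ⇒ new: followup_48h, observe_4h.
[2] R5 [followup_48h => rash]; R7 [observe_4h, notify_public_health => hydration_advised]. ⇒ new: rash, hydration_advised.
[3] R12 [hydration_advised, rash => order_pcr]. ⇒ new: order_pcr.
[4] R2 [immunocompromised, order_pcr => high_risk]; R10 [order_pcr => admit]. ⇒ new: high_risk, admit.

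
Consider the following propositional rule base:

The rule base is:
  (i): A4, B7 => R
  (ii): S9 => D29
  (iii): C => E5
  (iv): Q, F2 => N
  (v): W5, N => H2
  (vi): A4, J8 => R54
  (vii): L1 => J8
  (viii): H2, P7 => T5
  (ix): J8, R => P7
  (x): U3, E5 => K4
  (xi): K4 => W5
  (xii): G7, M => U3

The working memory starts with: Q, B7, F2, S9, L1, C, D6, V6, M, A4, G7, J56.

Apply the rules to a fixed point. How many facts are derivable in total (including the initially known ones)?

24

Round 1: (i) [A4, B7 => R]; (ii) [S9 => D29]; (iii) [C => E5]; (iv) [Q, F2 => N]; (vii) [L1 => J8]; (xii) [G7, M => U3]. Adds R, D29, E5, N, J8, U3.
Round 2: (vi) [A4, J8 => R54]; (ix) [J8, R => P7]; (x) [U3, E5 => K4]. Adds R54, P7, K4.
Round 3: (xi) [K4 => W5]. Adds W5.
Round 4: (v) [W5, N => H2]. Adds H2.
Round 5: (viii) [H2, P7 => T5]. Adds T5.
Closure: {A4, B7, C, D29, D6, E5, F2, G7, H2, J56, J8, K4, L1, M, N, P7, Q, R, R54, S9, T5, U3, V6, W5} — 24 facts.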